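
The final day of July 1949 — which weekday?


July 1949 has 31 days
Anchor: Jan 1, 1949. With p = 1949 - 1 = 1948: (p + p//4 - p//100 + p//400) mod 7 = (1948 + 487 - 19 + 4) mod 7 = 2420 mod 7 = 5 -> Saturday (Mon=0 ... Sun=6)
Days before July (Jan-Jun): 181; July 1 index = (5 + 181) mod 7 = 4 -> Friday
Last day offset: 31 - 1 = 30 days
Weekday index = (4 + 30) mod 7 = 6

Sunday, July 31


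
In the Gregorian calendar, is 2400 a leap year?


Gregorian leap year rule: divisible by 4, but not by 100, unless also by 400.
2400 is divisible by 400 -> leap year

Yes


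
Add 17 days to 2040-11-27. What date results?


Start: 2040-11-27, add 17 days
November 2040 has 30 days: 30 - 27 = 3 days to November 30 -> 14 left
December 2040: 14 <= 31 -> lands on December 14

Result: 2040-12-14


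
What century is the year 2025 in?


Century = (year - 1) // 100 + 1
= (2025 - 1) // 100 + 1
= 2024 // 100 + 1
= 20 + 1

21st century


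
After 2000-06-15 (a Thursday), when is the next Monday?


Current: Thursday
Target: Monday
Days ahead: 4

Next Monday: 2000-06-19


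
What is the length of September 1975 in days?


September 1975

30 days


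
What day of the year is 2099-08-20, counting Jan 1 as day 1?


Date: August 20, 2099
Days in months 1 through 7: 212
Plus 20 days in August

Day of year: 232


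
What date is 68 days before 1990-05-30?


Start: 1990-05-30, subtract 68 days
Back 30 days from May 30 reaches April 30, 1990 -> 38 left
April 1990 has 30 days -> back to March 31, 1990 -> 8 left
March 1990: 31 - 8 = 23 -> lands on March 23

Result: 1990-03-23


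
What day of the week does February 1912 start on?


Target: February 1, 1912
Anchor: Jan 1, 1912. With p = 1912 - 1 = 1911: (p + p//4 - p//100 + p//400) mod 7 = (1911 + 477 - 19 + 4) mod 7 = 2373 mod 7 = 0 -> Monday (Mon=0 ... Sun=6)
Days before February (Jan): 31 days
Weekday index = (0 + 31) mod 7 = 3

Thursday


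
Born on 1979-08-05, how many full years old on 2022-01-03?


Birth: 1979-08-05
Reference: 2022-01-03
Year difference: 2022 - 1979 = 43
Birthday not yet reached in 2022, subtract 1

42 years old


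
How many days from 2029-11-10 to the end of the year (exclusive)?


Day of year: 314 of 365
Remaining = 365 - 314

51 days


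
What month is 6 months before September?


September is month 9
9 - 6 = 3

March


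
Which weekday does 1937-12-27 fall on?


Date: December 27, 1937
Anchor: Jan 1, 1937. With p = 1937 - 1 = 1936: (p + p//4 - p//100 + p//400) mod 7 = (1936 + 484 - 19 + 4) mod 7 = 2405 mod 7 = 4 -> Friday (Mon=0 ... Sun=6)
Days before December (Jan-Nov): 334; offset = 334 + 27 - 1 = 360
Weekday index = (4 + 360) mod 7 = 0

Day of the week: Monday


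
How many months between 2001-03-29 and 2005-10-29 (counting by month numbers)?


From March 2001 to October 2005
4 years * 12 = 48 months, plus 7 months = 55

55 months


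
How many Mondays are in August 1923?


August 1923 has 31 days
Anchor: Jan 1, 1923. With p = 1923 - 1 = 1922: (p + p//4 - p//100 + p//400) mod 7 = (1922 + 480 - 19 + 4) mod 7 = 2387 mod 7 = 0 -> Monday (Mon=0 ... Sun=6)
Days before August (Jan-Jul): 212; August 1 index = (0 + 212) mod 7 = 2 -> Wednesday
First Monday is August 6
Mondays: 6, 13, 20, 27

4 Mondays


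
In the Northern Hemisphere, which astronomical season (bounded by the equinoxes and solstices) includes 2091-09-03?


Date: September 3
Astronomical Summer (approx.; exact equinox/solstice day varies by year): June 21 to September 21
September 3 falls within the Summer window

Summer


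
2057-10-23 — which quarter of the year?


Month: October (month 10)
Q1: Jan-Mar, Q2: Apr-Jun, Q3: Jul-Sep, Q4: Oct-Dec

Q4


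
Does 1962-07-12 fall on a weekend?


Anchor: Jan 1, 1962. With p = 1962 - 1 = 1961: (p + p//4 - p//100 + p//400) mod 7 = (1961 + 490 - 19 + 4) mod 7 = 2436 mod 7 = 0 -> Monday (Mon=0 ... Sun=6)
Day of year: 193; offset = 192
Weekday index = (0 + 192) mod 7 = 3 -> Thursday
Weekend days: Saturday, Sunday

No


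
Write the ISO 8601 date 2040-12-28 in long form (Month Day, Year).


ISO 2040-12-28 parses as year=2040, month=12, day=28
Month 12 -> December

December 28, 2040


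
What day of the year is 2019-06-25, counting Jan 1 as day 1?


Date: June 25, 2019
Days in months 1 through 5: 151
Plus 25 days in June

Day of year: 176


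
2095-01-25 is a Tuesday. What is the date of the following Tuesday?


Current: Tuesday
Target: Tuesday
Days ahead: 7

Next Tuesday: 2095-02-01


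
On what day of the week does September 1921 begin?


Target: September 1, 1921
Anchor: Jan 1, 1921. With p = 1921 - 1 = 1920: (p + p//4 - p//100 + p//400) mod 7 = (1920 + 480 - 19 + 4) mod 7 = 2385 mod 7 = 5 -> Saturday (Mon=0 ... Sun=6)
Days before September (Jan-Aug): 243 days
Weekday index = (5 + 243) mod 7 = 3

Thursday


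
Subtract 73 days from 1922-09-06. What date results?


Start: 1922-09-06, subtract 73 days
Back 6 days from September 6 reaches August 31, 1922 -> 67 left
August 1922 has 31 days -> back to July 31, 1922 -> 36 left
July 1922 has 31 days -> back to June 30, 1922 -> 5 left
June 1922: 30 - 5 = 25 -> lands on June 25

Result: 1922-06-25


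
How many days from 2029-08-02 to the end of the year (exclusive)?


Day of year: 214 of 365
Remaining = 365 - 214

151 days


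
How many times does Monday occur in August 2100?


August 2100 has 31 days
Anchor: Jan 1, 2100. With p = 2100 - 1 = 2099: (p + p//4 - p//100 + p//400) mod 7 = (2099 + 524 - 20 + 5) mod 7 = 2608 mod 7 = 4 -> Friday (Mon=0 ... Sun=6)
Days before August (Jan-Jul): 212; August 1 index = (4 + 212) mod 7 = 6 -> Sunday
First Monday is August 2
Mondays: 2, 9, 16, 23, 30

5 Mondays


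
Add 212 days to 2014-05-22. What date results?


Start: 2014-05-22, add 212 days
May 2014 has 31 days: 31 - 22 = 9 days to May 31 -> 203 left
June 2014 has 30 days -> 173 left
July 2014 has 31 days -> 142 left
August 2014 has 31 days -> 111 left
September 2014 has 30 days -> 81 left
October 2014 has 31 days -> 50 left
November 2014 has 30 days -> 20 left
December 2014: 20 <= 31 -> lands on December 20

Result: 2014-12-20


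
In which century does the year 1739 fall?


Century = (year - 1) // 100 + 1
= (1739 - 1) // 100 + 1
= 1738 // 100 + 1
= 17 + 1

18th century


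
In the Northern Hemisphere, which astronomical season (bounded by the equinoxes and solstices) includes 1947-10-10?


Date: October 10
Astronomical Autumn (approx.; exact equinox/solstice day varies by year): September 22 to December 20
October 10 falls within the Autumn window

Autumn


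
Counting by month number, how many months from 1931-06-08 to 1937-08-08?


From June 1931 to August 1937
6 years * 12 = 72 months, plus 2 months = 74

74 months


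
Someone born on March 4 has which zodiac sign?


Date: March 4
Conventional tropical zodiac dates: Pisces from February 19 onward; Aries starts March 21
March 4 falls within the Pisces range

Pisces


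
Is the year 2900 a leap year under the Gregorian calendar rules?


Gregorian leap year rule: divisible by 4, but not by 100, unless also by 400.
2900 is divisible by 100 but not 400 -> not a leap year

No


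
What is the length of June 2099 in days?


June 2099

30 days


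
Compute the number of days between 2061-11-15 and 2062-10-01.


From 2061-11-15 to 2062-10-01
2061-11-15: days before November = 31 + 28 + 31 + 30 + 31 + 30 + 31 + 31 + 30 + 31 = 304 (2061 is not a leap year); day of year = 304 + 15 = 319
2062-10-01: days before October = 31 + 28 + 31 + 30 + 31 + 30 + 31 + 31 + 30 = 273 (2062 is not a leap year); day of year = 273 + 1 = 274
Rest of 2061: 365 - 319 = 46
Total = 46 + 274 = 320

320 days


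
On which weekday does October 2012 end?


October 2012 has 31 days
Anchor: Jan 1, 2012. With p = 2012 - 1 = 2011: (p + p//4 - p//100 + p//400) mod 7 = (2011 + 502 - 20 + 5) mod 7 = 2498 mod 7 = 6 -> Sunday (Mon=0 ... Sun=6)
Days before October (Jan-Sep): 274; October 1 index = (6 + 274) mod 7 = 0 -> Monday
Last day offset: 31 - 1 = 30 days
Weekday index = (0 + 30) mod 7 = 2

Wednesday, October 31


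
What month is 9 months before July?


July is month 7
7 - 9 = -2; wrap: -2 + 12 = 10

October


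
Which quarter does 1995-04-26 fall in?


Month: April (month 4)
Q1: Jan-Mar, Q2: Apr-Jun, Q3: Jul-Sep, Q4: Oct-Dec

Q2


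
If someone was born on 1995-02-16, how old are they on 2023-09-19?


Birth: 1995-02-16
Reference: 2023-09-19
Year difference: 2023 - 1995 = 28

28 years old


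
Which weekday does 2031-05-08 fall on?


Date: May 8, 2031
Anchor: Jan 1, 2031. With p = 2031 - 1 = 2030: (p + p//4 - p//100 + p//400) mod 7 = (2030 + 507 - 20 + 5) mod 7 = 2522 mod 7 = 2 -> Wednesday (Mon=0 ... Sun=6)
Days before May (Jan-Apr): 120; offset = 120 + 8 - 1 = 127
Weekday index = (2 + 127) mod 7 = 3

Day of the week: Thursday


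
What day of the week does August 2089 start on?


Target: August 1, 2089
Anchor: Jan 1, 2089. With p = 2089 - 1 = 2088: (p + p//4 - p//100 + p//400) mod 7 = (2088 + 522 - 20 + 5) mod 7 = 2595 mod 7 = 5 -> Saturday (Mon=0 ... Sun=6)
Days before August (Jan-Jul): 212 days
Weekday index = (5 + 212) mod 7 = 0

Monday


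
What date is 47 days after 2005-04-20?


Start: 2005-04-20, add 47 days
April 2005 has 30 days: 30 - 20 = 10 days to April 30 -> 37 left
May 2005 has 31 days -> 6 left
June 2005: 6 <= 30 -> lands on June 6

Result: 2005-06-06


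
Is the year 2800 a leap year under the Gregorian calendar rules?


Gregorian leap year rule: divisible by 4, but not by 100, unless also by 400.
2800 is divisible by 400 -> leap year

Yes


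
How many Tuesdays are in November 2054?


November 2054 has 30 days
Anchor: Jan 1, 2054. With p = 2054 - 1 = 2053: (p + p//4 - p//100 + p//400) mod 7 = (2053 + 513 - 20 + 5) mod 7 = 2551 mod 7 = 3 -> Thursday (Mon=0 ... Sun=6)
Days before November (Jan-Oct): 304; November 1 index = (3 + 304) mod 7 = 6 -> Sunday
First Tuesday is November 3
Tuesdays: 3, 10, 17, 24

4 Tuesdays


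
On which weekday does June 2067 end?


June 2067 has 30 days
Anchor: Jan 1, 2067. With p = 2067 - 1 = 2066: (p + p//4 - p//100 + p//400) mod 7 = (2066 + 516 - 20 + 5) mod 7 = 2567 mod 7 = 5 -> Saturday (Mon=0 ... Sun=6)
Days before June (Jan-May): 151; June 1 index = (5 + 151) mod 7 = 2 -> Wednesday
Last day offset: 30 - 1 = 29 days
Weekday index = (2 + 29) mod 7 = 3

Thursday, June 30


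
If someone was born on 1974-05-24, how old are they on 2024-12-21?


Birth: 1974-05-24
Reference: 2024-12-21
Year difference: 2024 - 1974 = 50

50 years old


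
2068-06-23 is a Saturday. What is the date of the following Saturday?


Current: Saturday
Target: Saturday
Days ahead: 7

Next Saturday: 2068-06-30


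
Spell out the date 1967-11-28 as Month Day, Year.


ISO 1967-11-28 parses as year=1967, month=11, day=28
Month 11 -> November

November 28, 1967


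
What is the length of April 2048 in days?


April 2048

30 days


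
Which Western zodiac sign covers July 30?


Date: July 30
Conventional tropical zodiac dates: Leo from July 23 onward; Virgo starts August 23
July 30 falls within the Leo range

Leo


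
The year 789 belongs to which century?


Century = (year - 1) // 100 + 1
= (789 - 1) // 100 + 1
= 788 // 100 + 1
= 7 + 1

8th century


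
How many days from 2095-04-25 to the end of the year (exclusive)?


Day of year: 115 of 365
Remaining = 365 - 115

250 days


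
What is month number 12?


Month 12 of 12

December


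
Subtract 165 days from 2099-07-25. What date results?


Start: 2099-07-25, subtract 165 days
Back 25 days from July 25 reaches June 30, 2099 -> 140 left
June 2099 has 30 days -> back to May 31, 2099 -> 110 left
May 2099 has 31 days -> back to April 30, 2099 -> 79 left
April 2099 has 30 days -> back to March 31, 2099 -> 49 left
March 2099 has 31 days -> back to February 28, 2099 -> 18 left
February 2099: 28 - 18 = 10 -> lands on February 10

Result: 2099-02-10


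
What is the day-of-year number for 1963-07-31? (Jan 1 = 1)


Date: July 31, 1963
Days in months 1 through 6: 181
Plus 31 days in July

Day of year: 212


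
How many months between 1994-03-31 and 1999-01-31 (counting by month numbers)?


From March 1994 to January 1999
5 years * 12 = 60 months, minus 2 months = 58

58 months


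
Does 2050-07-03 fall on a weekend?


Anchor: Jan 1, 2050. With p = 2050 - 1 = 2049: (p + p//4 - p//100 + p//400) mod 7 = (2049 + 512 - 20 + 5) mod 7 = 2546 mod 7 = 5 -> Saturday (Mon=0 ... Sun=6)
Day of year: 184; offset = 183
Weekday index = (5 + 183) mod 7 = 6 -> Sunday
Weekend days: Saturday, Sunday

Yes


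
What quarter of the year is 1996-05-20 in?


Month: May (month 5)
Q1: Jan-Mar, Q2: Apr-Jun, Q3: Jul-Sep, Q4: Oct-Dec

Q2


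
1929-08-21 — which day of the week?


Date: August 21, 1929
Anchor: Jan 1, 1929. With p = 1929 - 1 = 1928: (p + p//4 - p//100 + p//400) mod 7 = (1928 + 482 - 19 + 4) mod 7 = 2395 mod 7 = 1 -> Tuesday (Mon=0 ... Sun=6)
Days before August (Jan-Jul): 212; offset = 212 + 21 - 1 = 232
Weekday index = (1 + 232) mod 7 = 2

Day of the week: Wednesday


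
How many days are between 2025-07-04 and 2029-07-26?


From 2025-07-04 to 2029-07-26
2025-07-04: days before July = 31 + 28 + 31 + 30 + 31 + 30 = 181 (2025 is not a leap year); day of year = 181 + 4 = 185
2029-07-26: days before July = 31 + 28 + 31 + 30 + 31 + 30 = 181 (2029 is not a leap year); day of year = 181 + 26 = 207
Rest of 2025: 365 - 185 = 180
Full years 2026 (365), 2027 (365), 2028 (366): 1096
Total = 180 + 1096 + 207 = 1483

1483 days


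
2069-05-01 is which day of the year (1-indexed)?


Date: May 1, 2069
Days in months 1 through 4: 120
Plus 1 days in May

Day of year: 121


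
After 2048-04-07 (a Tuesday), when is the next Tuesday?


Current: Tuesday
Target: Tuesday
Days ahead: 7

Next Tuesday: 2048-04-14


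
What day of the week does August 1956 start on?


Target: August 1, 1956
Anchor: Jan 1, 1956. With p = 1956 - 1 = 1955: (p + p//4 - p//100 + p//400) mod 7 = (1955 + 488 - 19 + 4) mod 7 = 2428 mod 7 = 6 -> Sunday (Mon=0 ... Sun=6)
Days before August (Jan-Jul): 213 days
Weekday index = (6 + 213) mod 7 = 2

Wednesday


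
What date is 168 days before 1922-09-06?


Start: 1922-09-06, subtract 168 days
Back 6 days from September 6 reaches August 31, 1922 -> 162 left
August 1922 has 31 days -> back to July 31, 1922 -> 131 left
July 1922 has 31 days -> back to June 30, 1922 -> 100 left
June 1922 has 30 days -> back to May 31, 1922 -> 70 left
May 1922 has 31 days -> back to April 30, 1922 -> 39 left
April 1922 has 30 days -> back to March 31, 1922 -> 9 left
March 1922: 31 - 9 = 22 -> lands on March 22

Result: 1922-03-22


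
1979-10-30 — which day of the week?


Date: October 30, 1979
Anchor: Jan 1, 1979. With p = 1979 - 1 = 1978: (p + p//4 - p//100 + p//400) mod 7 = (1978 + 494 - 19 + 4) mod 7 = 2457 mod 7 = 0 -> Monday (Mon=0 ... Sun=6)
Days before October (Jan-Sep): 273; offset = 273 + 30 - 1 = 302
Weekday index = (0 + 302) mod 7 = 1

Day of the week: Tuesday


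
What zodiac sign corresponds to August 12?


Date: August 12
Conventional tropical zodiac dates: Leo from July 23 onward; Virgo starts August 23
August 12 falls within the Leo range

Leo


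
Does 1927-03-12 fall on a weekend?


Anchor: Jan 1, 1927. With p = 1927 - 1 = 1926: (p + p//4 - p//100 + p//400) mod 7 = (1926 + 481 - 19 + 4) mod 7 = 2392 mod 7 = 5 -> Saturday (Mon=0 ... Sun=6)
Day of year: 71; offset = 70
Weekday index = (5 + 70) mod 7 = 5 -> Saturday
Weekend days: Saturday, Sunday

Yes


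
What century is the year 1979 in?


Century = (year - 1) // 100 + 1
= (1979 - 1) // 100 + 1
= 1978 // 100 + 1
= 19 + 1

20th century


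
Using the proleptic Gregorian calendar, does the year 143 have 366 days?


Gregorian leap year rule: divisible by 4, but not by 100, unless also by 400.
143 is not divisible by 4 -> not a leap year

No


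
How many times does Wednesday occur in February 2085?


February 2085 has 28 days
Anchor: Jan 1, 2085. With p = 2085 - 1 = 2084: (p + p//4 - p//100 + p//400) mod 7 = (2084 + 521 - 20 + 5) mod 7 = 2590 mod 7 = 0 -> Monday (Mon=0 ... Sun=6)
Days before February (Jan): 31; February 1 index = (0 + 31) mod 7 = 3 -> Thursday
First Wednesday is February 7
Wednesdays: 7, 14, 21, 28

4 Wednesdays


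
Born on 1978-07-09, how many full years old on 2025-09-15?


Birth: 1978-07-09
Reference: 2025-09-15
Year difference: 2025 - 1978 = 47

47 years old


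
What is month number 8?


Month 8 of 12

August


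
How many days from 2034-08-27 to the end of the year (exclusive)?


Day of year: 239 of 365
Remaining = 365 - 239

126 days


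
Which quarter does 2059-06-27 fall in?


Month: June (month 6)
Q1: Jan-Mar, Q2: Apr-Jun, Q3: Jul-Sep, Q4: Oct-Dec

Q2


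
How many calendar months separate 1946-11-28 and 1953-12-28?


From November 1946 to December 1953
7 years * 12 = 84 months, plus 1 month = 85

85 months


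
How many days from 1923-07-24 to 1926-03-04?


From 1923-07-24 to 1926-03-04
1923-07-24: days before July = 31 + 28 + 31 + 30 + 31 + 30 = 181 (1923 is not a leap year); day of year = 181 + 24 = 205
1926-03-04: days before March = 31 + 28 = 59 (1926 is not a leap year); day of year = 59 + 4 = 63
Rest of 1923: 365 - 205 = 160
Full years 1924 (366), 1925 (365): 731
Total = 160 + 731 + 63 = 954

954 days


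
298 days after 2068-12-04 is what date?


Start: 2068-12-04, add 298 days
December 2068 has 31 days: 31 - 4 = 27 days to December 31 -> 271 left
January 2069 has 31 days -> 240 left
February 2069 has 28 days -> 212 left
March 2069 has 31 days -> 181 left
April 2069 has 30 days -> 151 left
May 2069 has 31 days -> 120 left
June 2069 has 30 days -> 90 left
July 2069 has 31 days -> 59 left
August 2069 has 31 days -> 28 left
September 2069: 28 <= 30 -> lands on September 28

Result: 2069-09-28


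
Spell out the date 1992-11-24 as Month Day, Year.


ISO 1992-11-24 parses as year=1992, month=11, day=24
Month 11 -> November

November 24, 1992


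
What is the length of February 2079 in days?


February 2079 (leap year: no)

28 days


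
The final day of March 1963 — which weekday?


March 1963 has 31 days
Anchor: Jan 1, 1963. With p = 1963 - 1 = 1962: (p + p//4 - p//100 + p//400) mod 7 = (1962 + 490 - 19 + 4) mod 7 = 2437 mod 7 = 1 -> Tuesday (Mon=0 ... Sun=6)
Days before March (Jan-Feb): 59; March 1 index = (1 + 59) mod 7 = 4 -> Friday
Last day offset: 31 - 1 = 30 days
Weekday index = (4 + 30) mod 7 = 6

Sunday, March 31


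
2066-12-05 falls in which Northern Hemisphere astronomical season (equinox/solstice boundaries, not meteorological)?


Date: December 5
Astronomical Autumn (approx.; exact equinox/solstice day varies by year): September 22 to December 20
December 5 falls within the Autumn window

Autumn


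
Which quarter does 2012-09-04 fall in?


Month: September (month 9)
Q1: Jan-Mar, Q2: Apr-Jun, Q3: Jul-Sep, Q4: Oct-Dec

Q3


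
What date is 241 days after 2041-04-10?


Start: 2041-04-10, add 241 days
April 2041 has 30 days: 30 - 10 = 20 days to April 30 -> 221 left
May 2041 has 31 days -> 190 left
June 2041 has 30 days -> 160 left
July 2041 has 31 days -> 129 left
August 2041 has 31 days -> 98 left
September 2041 has 30 days -> 68 left
October 2041 has 31 days -> 37 left
November 2041 has 30 days -> 7 left
December 2041: 7 <= 31 -> lands on December 7

Result: 2041-12-07


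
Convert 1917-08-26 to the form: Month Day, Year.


ISO 1917-08-26 parses as year=1917, month=08, day=26
Month 8 -> August

August 26, 1917


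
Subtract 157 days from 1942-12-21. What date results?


Start: 1942-12-21, subtract 157 days
Back 21 days from December 21 reaches November 30, 1942 -> 136 left
November 1942 has 30 days -> back to October 31, 1942 -> 106 left
October 1942 has 31 days -> back to September 30, 1942 -> 75 left
September 1942 has 30 days -> back to August 31, 1942 -> 45 left
August 1942 has 31 days -> back to July 31, 1942 -> 14 left
July 1942: 31 - 14 = 17 -> lands on July 17

Result: 1942-07-17


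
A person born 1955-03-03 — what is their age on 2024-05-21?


Birth: 1955-03-03
Reference: 2024-05-21
Year difference: 2024 - 1955 = 69

69 years old


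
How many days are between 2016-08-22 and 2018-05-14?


From 2016-08-22 to 2018-05-14
2016-08-22: days before August = 31 + 29 + 31 + 30 + 31 + 30 + 31 = 213 (2016 is a leap year); day of year = 213 + 22 = 235
2018-05-14: days before May = 31 + 28 + 31 + 30 = 120 (2018 is not a leap year); day of year = 120 + 14 = 134
Rest of 2016: 366 - 235 = 131
Full years 2017 (365): 365
Total = 131 + 365 + 134 = 630

630 days


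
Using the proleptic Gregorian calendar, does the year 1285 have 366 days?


Gregorian leap year rule: divisible by 4, but not by 100, unless also by 400.
1285 is not divisible by 4 -> not a leap year

No


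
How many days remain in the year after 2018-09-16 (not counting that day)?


Day of year: 259 of 365
Remaining = 365 - 259

106 days


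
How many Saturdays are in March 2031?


March 2031 has 31 days
Anchor: Jan 1, 2031. With p = 2031 - 1 = 2030: (p + p//4 - p//100 + p//400) mod 7 = (2030 + 507 - 20 + 5) mod 7 = 2522 mod 7 = 2 -> Wednesday (Mon=0 ... Sun=6)
Days before March (Jan-Feb): 59; March 1 index = (2 + 59) mod 7 = 5 -> Saturday
First Saturday is March 1
Saturdays: 1, 8, 15, 22, 29

5 Saturdays


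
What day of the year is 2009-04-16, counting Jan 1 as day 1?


Date: April 16, 2009
Days in months 1 through 3: 90
Plus 16 days in April

Day of year: 106


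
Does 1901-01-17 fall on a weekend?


Anchor: Jan 1, 1901. With p = 1901 - 1 = 1900: (p + p//4 - p//100 + p//400) mod 7 = (1900 + 475 - 19 + 4) mod 7 = 2360 mod 7 = 1 -> Tuesday (Mon=0 ... Sun=6)
Day of year: 17; offset = 16
Weekday index = (1 + 16) mod 7 = 3 -> Thursday
Weekend days: Saturday, Sunday

No


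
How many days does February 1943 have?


February 1943 (leap year: no)

28 days


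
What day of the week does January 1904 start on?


Target: January 1, 1904
Anchor: Jan 1, 1904. With p = 1904 - 1 = 1903: (p + p//4 - p//100 + p//400) mod 7 = (1903 + 475 - 19 + 4) mod 7 = 2363 mod 7 = 4 -> Friday (Mon=0 ... Sun=6)
Offset from anchor: 0 days
Weekday index = (4 + 0) mod 7 = 4

Friday


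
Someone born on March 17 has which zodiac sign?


Date: March 17
Conventional tropical zodiac dates: Pisces from February 19 onward; Aries starts March 21
March 17 falls within the Pisces range

Pisces


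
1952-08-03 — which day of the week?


Date: August 3, 1952
Anchor: Jan 1, 1952. With p = 1952 - 1 = 1951: (p + p//4 - p//100 + p//400) mod 7 = (1951 + 487 - 19 + 4) mod 7 = 2423 mod 7 = 1 -> Tuesday (Mon=0 ... Sun=6)
Days before August (Jan-Jul): 213; offset = 213 + 3 - 1 = 215
Weekday index = (1 + 215) mod 7 = 6

Day of the week: Sunday


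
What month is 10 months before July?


July is month 7
7 - 10 = -3; wrap: -3 + 12 = 9

September


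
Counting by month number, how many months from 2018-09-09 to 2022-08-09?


From September 2018 to August 2022
4 years * 12 = 48 months, minus 1 month = 47

47 months


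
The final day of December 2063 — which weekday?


December 2063 has 31 days
Anchor: Jan 1, 2063. With p = 2063 - 1 = 2062: (p + p//4 - p//100 + p//400) mod 7 = (2062 + 515 - 20 + 5) mod 7 = 2562 mod 7 = 0 -> Monday (Mon=0 ... Sun=6)
Days before December (Jan-Nov): 334; December 1 index = (0 + 334) mod 7 = 5 -> Saturday
Last day offset: 31 - 1 = 30 days
Weekday index = (5 + 30) mod 7 = 0

Monday, December 31


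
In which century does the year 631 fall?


Century = (year - 1) // 100 + 1
= (631 - 1) // 100 + 1
= 630 // 100 + 1
= 6 + 1

7th century


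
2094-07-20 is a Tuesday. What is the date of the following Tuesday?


Current: Tuesday
Target: Tuesday
Days ahead: 7

Next Tuesday: 2094-07-27


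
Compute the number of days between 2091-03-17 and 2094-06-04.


From 2091-03-17 to 2094-06-04
2091-03-17: days before March = 31 + 28 = 59 (2091 is not a leap year); day of year = 59 + 17 = 76
2094-06-04: days before June = 31 + 28 + 31 + 30 + 31 = 151 (2094 is not a leap year); day of year = 151 + 4 = 155
Rest of 2091: 365 - 76 = 289
Full years 2092 (366), 2093 (365): 731
Total = 289 + 731 + 155 = 1175

1175 days


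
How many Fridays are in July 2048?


July 2048 has 31 days
Anchor: Jan 1, 2048. With p = 2048 - 1 = 2047: (p + p//4 - p//100 + p//400) mod 7 = (2047 + 511 - 20 + 5) mod 7 = 2543 mod 7 = 2 -> Wednesday (Mon=0 ... Sun=6)
Days before July (Jan-Jun): 182; July 1 index = (2 + 182) mod 7 = 2 -> Wednesday
First Friday is July 3
Fridays: 3, 10, 17, 24, 31

5 Fridays


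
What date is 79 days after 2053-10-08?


Start: 2053-10-08, add 79 days
October 2053 has 31 days: 31 - 8 = 23 days to October 31 -> 56 left
November 2053 has 30 days -> 26 left
December 2053: 26 <= 31 -> lands on December 26

Result: 2053-12-26


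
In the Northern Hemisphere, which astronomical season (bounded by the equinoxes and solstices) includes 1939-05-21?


Date: May 21
Astronomical Spring (approx.; exact equinox/solstice day varies by year): March 20 to June 20
May 21 falls within the Spring window

Spring


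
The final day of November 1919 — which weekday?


November 1919 has 30 days
Anchor: Jan 1, 1919. With p = 1919 - 1 = 1918: (p + p//4 - p//100 + p//400) mod 7 = (1918 + 479 - 19 + 4) mod 7 = 2382 mod 7 = 2 -> Wednesday (Mon=0 ... Sun=6)
Days before November (Jan-Oct): 304; November 1 index = (2 + 304) mod 7 = 5 -> Saturday
Last day offset: 30 - 1 = 29 days
Weekday index = (5 + 29) mod 7 = 6

Sunday, November 30


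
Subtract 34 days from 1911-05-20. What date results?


Start: 1911-05-20, subtract 34 days
Back 20 days from May 20 reaches April 30, 1911 -> 14 left
April 1911: 30 - 14 = 16 -> lands on April 16

Result: 1911-04-16


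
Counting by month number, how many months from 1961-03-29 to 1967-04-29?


From March 1961 to April 1967
6 years * 12 = 72 months, plus 1 month = 73

73 months


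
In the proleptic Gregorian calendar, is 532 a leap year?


Gregorian leap year rule: divisible by 4, but not by 100, unless also by 400.
532 is divisible by 4 but not 100 -> leap year

Yes


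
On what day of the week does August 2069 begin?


Target: August 1, 2069
Anchor: Jan 1, 2069. With p = 2069 - 1 = 2068: (p + p//4 - p//100 + p//400) mod 7 = (2068 + 517 - 20 + 5) mod 7 = 2570 mod 7 = 1 -> Tuesday (Mon=0 ... Sun=6)
Days before August (Jan-Jul): 212 days
Weekday index = (1 + 212) mod 7 = 3

Thursday


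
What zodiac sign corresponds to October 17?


Date: October 17
Conventional tropical zodiac dates: Libra from September 23 onward; Scorpio starts October 23
October 17 falls within the Libra range

Libra


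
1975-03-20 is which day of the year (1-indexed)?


Date: March 20, 1975
Days in months 1 through 2: 59
Plus 20 days in March

Day of year: 79


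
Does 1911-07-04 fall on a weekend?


Anchor: Jan 1, 1911. With p = 1911 - 1 = 1910: (p + p//4 - p//100 + p//400) mod 7 = (1910 + 477 - 19 + 4) mod 7 = 2372 mod 7 = 6 -> Sunday (Mon=0 ... Sun=6)
Day of year: 185; offset = 184
Weekday index = (6 + 184) mod 7 = 1 -> Tuesday
Weekend days: Saturday, Sunday

No


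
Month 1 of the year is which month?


Month 1 of 12

January


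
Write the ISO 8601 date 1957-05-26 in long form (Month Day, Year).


ISO 1957-05-26 parses as year=1957, month=05, day=26
Month 5 -> May

May 26, 1957


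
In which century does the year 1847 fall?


Century = (year - 1) // 100 + 1
= (1847 - 1) // 100 + 1
= 1846 // 100 + 1
= 18 + 1

19th century


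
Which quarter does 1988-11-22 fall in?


Month: November (month 11)
Q1: Jan-Mar, Q2: Apr-Jun, Q3: Jul-Sep, Q4: Oct-Dec

Q4


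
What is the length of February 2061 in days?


February 2061 (leap year: no)

28 days


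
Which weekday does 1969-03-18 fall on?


Date: March 18, 1969
Anchor: Jan 1, 1969. With p = 1969 - 1 = 1968: (p + p//4 - p//100 + p//400) mod 7 = (1968 + 492 - 19 + 4) mod 7 = 2445 mod 7 = 2 -> Wednesday (Mon=0 ... Sun=6)
Days before March (Jan-Feb): 59; offset = 59 + 18 - 1 = 76
Weekday index = (2 + 76) mod 7 = 1

Day of the week: Tuesday


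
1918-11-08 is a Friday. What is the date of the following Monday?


Current: Friday
Target: Monday
Days ahead: 3

Next Monday: 1918-11-11


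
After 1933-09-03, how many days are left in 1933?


Day of year: 246 of 365
Remaining = 365 - 246

119 days


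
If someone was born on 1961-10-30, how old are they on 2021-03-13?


Birth: 1961-10-30
Reference: 2021-03-13
Year difference: 2021 - 1961 = 60
Birthday not yet reached in 2021, subtract 1

59 years old


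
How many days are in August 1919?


August 1919

31 days


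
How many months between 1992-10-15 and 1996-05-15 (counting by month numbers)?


From October 1992 to May 1996
4 years * 12 = 48 months, minus 5 months = 43

43 months


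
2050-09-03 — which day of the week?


Date: September 3, 2050
Anchor: Jan 1, 2050. With p = 2050 - 1 = 2049: (p + p//4 - p//100 + p//400) mod 7 = (2049 + 512 - 20 + 5) mod 7 = 2546 mod 7 = 5 -> Saturday (Mon=0 ... Sun=6)
Days before September (Jan-Aug): 243; offset = 243 + 3 - 1 = 245
Weekday index = (5 + 245) mod 7 = 5

Day of the week: Saturday


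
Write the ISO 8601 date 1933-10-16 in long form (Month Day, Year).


ISO 1933-10-16 parses as year=1933, month=10, day=16
Month 10 -> October

October 16, 1933


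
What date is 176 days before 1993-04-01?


Start: 1993-04-01, subtract 176 days
Back 1 day from April 1 reaches March 31, 1993 -> 175 left
March 1993 has 31 days -> back to February 28, 1993 -> 144 left
February 1993 has 28 days -> back to January 31, 1993 -> 116 left
January 1993 has 31 days -> back to December 31, 1992 -> 85 left
December 1992 has 31 days -> back to November 30, 1992 -> 54 left
November 1992 has 30 days -> back to October 31, 1992 -> 24 left
October 1992: 31 - 24 = 7 -> lands on October 7

Result: 1992-10-07


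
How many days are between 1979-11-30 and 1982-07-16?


From 1979-11-30 to 1982-07-16
1979-11-30: days before November = 31 + 28 + 31 + 30 + 31 + 30 + 31 + 31 + 30 + 31 = 304 (1979 is not a leap year); day of year = 304 + 30 = 334
1982-07-16: days before July = 31 + 28 + 31 + 30 + 31 + 30 = 181 (1982 is not a leap year); day of year = 181 + 16 = 197
Rest of 1979: 365 - 334 = 31
Full years 1980 (366), 1981 (365): 731
Total = 31 + 731 + 197 = 959

959 days


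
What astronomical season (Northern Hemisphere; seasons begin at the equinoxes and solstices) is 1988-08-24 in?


Date: August 24
Astronomical Summer (approx.; exact equinox/solstice day varies by year): June 21 to September 21
August 24 falls within the Summer window

Summer


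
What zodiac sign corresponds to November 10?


Date: November 10
Conventional tropical zodiac dates: Scorpio from October 23 onward; Sagittarius starts November 22
November 10 falls within the Scorpio range

Scorpio


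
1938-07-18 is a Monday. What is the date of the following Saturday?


Current: Monday
Target: Saturday
Days ahead: 5

Next Saturday: 1938-07-23


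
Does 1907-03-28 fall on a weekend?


Anchor: Jan 1, 1907. With p = 1907 - 1 = 1906: (p + p//4 - p//100 + p//400) mod 7 = (1906 + 476 - 19 + 4) mod 7 = 2367 mod 7 = 1 -> Tuesday (Mon=0 ... Sun=6)
Day of year: 87; offset = 86
Weekday index = (1 + 86) mod 7 = 3 -> Thursday
Weekend days: Saturday, Sunday

No


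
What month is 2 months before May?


May is month 5
5 - 2 = 3

March


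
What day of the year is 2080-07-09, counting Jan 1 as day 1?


Date: July 9, 2080
Days in months 1 through 6: 182
Plus 9 days in July

Day of year: 191


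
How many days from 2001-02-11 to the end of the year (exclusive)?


Day of year: 42 of 365
Remaining = 365 - 42

323 days


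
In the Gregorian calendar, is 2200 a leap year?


Gregorian leap year rule: divisible by 4, but not by 100, unless also by 400.
2200 is divisible by 100 but not 400 -> not a leap year

No


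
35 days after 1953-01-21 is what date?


Start: 1953-01-21, add 35 days
January 1953 has 31 days: 31 - 21 = 10 days to January 31 -> 25 left
February 1953: 25 <= 28 -> lands on February 25

Result: 1953-02-25


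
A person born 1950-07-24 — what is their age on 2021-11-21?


Birth: 1950-07-24
Reference: 2021-11-21
Year difference: 2021 - 1950 = 71

71 years old


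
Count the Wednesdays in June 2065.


June 2065 has 30 days
Anchor: Jan 1, 2065. With p = 2065 - 1 = 2064: (p + p//4 - p//100 + p//400) mod 7 = (2064 + 516 - 20 + 5) mod 7 = 2565 mod 7 = 3 -> Thursday (Mon=0 ... Sun=6)
Days before June (Jan-May): 151; June 1 index = (3 + 151) mod 7 = 0 -> Monday
First Wednesday is June 3
Wednesdays: 3, 10, 17, 24

4 Wednesdays


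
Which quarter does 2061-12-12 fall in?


Month: December (month 12)
Q1: Jan-Mar, Q2: Apr-Jun, Q3: Jul-Sep, Q4: Oct-Dec

Q4


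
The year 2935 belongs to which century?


Century = (year - 1) // 100 + 1
= (2935 - 1) // 100 + 1
= 2934 // 100 + 1
= 29 + 1

30th century


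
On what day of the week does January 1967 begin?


Target: January 1, 1967
Anchor: Jan 1, 1967. With p = 1967 - 1 = 1966: (p + p//4 - p//100 + p//400) mod 7 = (1966 + 491 - 19 + 4) mod 7 = 2442 mod 7 = 6 -> Sunday (Mon=0 ... Sun=6)
Offset from anchor: 0 days
Weekday index = (6 + 0) mod 7 = 6

Sunday


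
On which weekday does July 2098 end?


July 2098 has 31 days
Anchor: Jan 1, 2098. With p = 2098 - 1 = 2097: (p + p//4 - p//100 + p//400) mod 7 = (2097 + 524 - 20 + 5) mod 7 = 2606 mod 7 = 2 -> Wednesday (Mon=0 ... Sun=6)
Days before July (Jan-Jun): 181; July 1 index = (2 + 181) mod 7 = 1 -> Tuesday
Last day offset: 31 - 1 = 30 days
Weekday index = (1 + 30) mod 7 = 3

Thursday, July 31


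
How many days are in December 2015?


December 2015

31 days


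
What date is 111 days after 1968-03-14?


Start: 1968-03-14, add 111 days
March 1968 has 31 days: 31 - 14 = 17 days to March 31 -> 94 left
April 1968 has 30 days -> 64 left
May 1968 has 31 days -> 33 left
June 1968 has 30 days -> 3 left
July 1968: 3 <= 31 -> lands on July 3

Result: 1968-07-03


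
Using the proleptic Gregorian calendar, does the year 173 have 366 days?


Gregorian leap year rule: divisible by 4, but not by 100, unless also by 400.
173 is not divisible by 4 -> not a leap year

No


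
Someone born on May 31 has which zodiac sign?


Date: May 31
Conventional tropical zodiac dates: Gemini from May 21 onward; Cancer starts June 21
May 31 falls within the Gemini range

Gemini


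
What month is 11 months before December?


December is month 12
12 - 11 = 1

January


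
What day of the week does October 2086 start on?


Target: October 1, 2086
Anchor: Jan 1, 2086. With p = 2086 - 1 = 2085: (p + p//4 - p//100 + p//400) mod 7 = (2085 + 521 - 20 + 5) mod 7 = 2591 mod 7 = 1 -> Tuesday (Mon=0 ... Sun=6)
Days before October (Jan-Sep): 273 days
Weekday index = (1 + 273) mod 7 = 1

Tuesday


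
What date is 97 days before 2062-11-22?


Start: 2062-11-22, subtract 97 days
Back 22 days from November 22 reaches October 31, 2062 -> 75 left
October 2062 has 31 days -> back to September 30, 2062 -> 44 left
September 2062 has 30 days -> back to August 31, 2062 -> 14 left
August 2062: 31 - 14 = 17 -> lands on August 17

Result: 2062-08-17


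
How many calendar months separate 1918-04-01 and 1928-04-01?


From April 1918 to April 1928
10 years * 12 = 120 months = 120

120 months


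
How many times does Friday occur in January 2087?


January 2087 has 31 days
Anchor: Jan 1, 2087. With p = 2087 - 1 = 2086: (p + p//4 - p//100 + p//400) mod 7 = (2086 + 521 - 20 + 5) mod 7 = 2592 mod 7 = 2 -> Wednesday (Mon=0 ... Sun=6)
January 1 is the anchor itself -> Wednesday
First Friday is January 3
Fridays: 3, 10, 17, 24, 31

5 Fridays


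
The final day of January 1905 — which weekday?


January 1905 has 31 days
Anchor: Jan 1, 1905. With p = 1905 - 1 = 1904: (p + p//4 - p//100 + p//400) mod 7 = (1904 + 476 - 19 + 4) mod 7 = 2365 mod 7 = 6 -> Sunday (Mon=0 ... Sun=6)
January 1 is the anchor itself -> Sunday
Last day offset: 31 - 1 = 30 days
Weekday index = (6 + 30) mod 7 = 1

Tuesday, January 31


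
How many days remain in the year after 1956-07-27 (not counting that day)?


Day of year: 209 of 366
Remaining = 366 - 209

157 days


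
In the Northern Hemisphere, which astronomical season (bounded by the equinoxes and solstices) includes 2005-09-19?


Date: September 19
Astronomical Summer (approx.; exact equinox/solstice day varies by year): June 21 to September 21
September 19 falls within the Summer window

Summer


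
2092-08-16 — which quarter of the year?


Month: August (month 8)
Q1: Jan-Mar, Q2: Apr-Jun, Q3: Jul-Sep, Q4: Oct-Dec

Q3


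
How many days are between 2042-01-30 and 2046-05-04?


From 2042-01-30 to 2046-05-04
2042-01-30: day of year = 30
2046-05-04: days before May = 31 + 28 + 31 + 30 = 120 (2046 is not a leap year); day of year = 120 + 4 = 124
Rest of 2042: 365 - 30 = 335
Full years 2043 (365), 2044 (366), 2045 (365): 1096
Total = 335 + 1096 + 124 = 1555

1555 days


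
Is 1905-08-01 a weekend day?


Anchor: Jan 1, 1905. With p = 1905 - 1 = 1904: (p + p//4 - p//100 + p//400) mod 7 = (1904 + 476 - 19 + 4) mod 7 = 2365 mod 7 = 6 -> Sunday (Mon=0 ... Sun=6)
Day of year: 213; offset = 212
Weekday index = (6 + 212) mod 7 = 1 -> Tuesday
Weekend days: Saturday, Sunday

No


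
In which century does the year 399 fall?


Century = (year - 1) // 100 + 1
= (399 - 1) // 100 + 1
= 398 // 100 + 1
= 3 + 1

4th century


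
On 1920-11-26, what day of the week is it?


Date: November 26, 1920
Anchor: Jan 1, 1920. With p = 1920 - 1 = 1919: (p + p//4 - p//100 + p//400) mod 7 = (1919 + 479 - 19 + 4) mod 7 = 2383 mod 7 = 3 -> Thursday (Mon=0 ... Sun=6)
Days before November (Jan-Oct): 305; offset = 305 + 26 - 1 = 330
Weekday index = (3 + 330) mod 7 = 4

Day of the week: Friday


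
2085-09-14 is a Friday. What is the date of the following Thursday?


Current: Friday
Target: Thursday
Days ahead: 6

Next Thursday: 2085-09-20


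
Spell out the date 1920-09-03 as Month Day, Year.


ISO 1920-09-03 parses as year=1920, month=09, day=03
Month 9 -> September

September 3, 1920


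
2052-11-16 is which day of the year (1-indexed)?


Date: November 16, 2052
Days in months 1 through 10: 305
Plus 16 days in November

Day of year: 321


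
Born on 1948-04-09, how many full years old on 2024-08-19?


Birth: 1948-04-09
Reference: 2024-08-19
Year difference: 2024 - 1948 = 76

76 years old


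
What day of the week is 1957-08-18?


Date: August 18, 1957
Anchor: Jan 1, 1957. With p = 1957 - 1 = 1956: (p + p//4 - p//100 + p//400) mod 7 = (1956 + 489 - 19 + 4) mod 7 = 2430 mod 7 = 1 -> Tuesday (Mon=0 ... Sun=6)
Days before August (Jan-Jul): 212; offset = 212 + 18 - 1 = 229
Weekday index = (1 + 229) mod 7 = 6

Day of the week: Sunday


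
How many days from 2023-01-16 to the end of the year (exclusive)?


Day of year: 16 of 365
Remaining = 365 - 16

349 days


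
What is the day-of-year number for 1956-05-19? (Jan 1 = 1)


Date: May 19, 1956
Days in months 1 through 4: 121
Plus 19 days in May

Day of year: 140


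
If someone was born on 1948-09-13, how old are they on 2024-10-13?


Birth: 1948-09-13
Reference: 2024-10-13
Year difference: 2024 - 1948 = 76

76 years old


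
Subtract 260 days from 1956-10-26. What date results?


Start: 1956-10-26, subtract 260 days
Back 26 days from October 26 reaches September 30, 1956 -> 234 left
September 1956 has 30 days -> back to August 31, 1956 -> 204 left
August 1956 has 31 days -> back to July 31, 1956 -> 173 left
July 1956 has 31 days -> back to June 30, 1956 -> 142 left
June 1956 has 30 days -> back to May 31, 1956 -> 112 left
May 1956 has 31 days -> back to April 30, 1956 -> 81 left
April 1956 has 30 days -> back to March 31, 1956 -> 51 left
March 1956 has 31 days -> back to February 29, 1956 -> 20 left
February 1956: 29 - 20 = 9 -> lands on February 9

Result: 1956-02-09
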